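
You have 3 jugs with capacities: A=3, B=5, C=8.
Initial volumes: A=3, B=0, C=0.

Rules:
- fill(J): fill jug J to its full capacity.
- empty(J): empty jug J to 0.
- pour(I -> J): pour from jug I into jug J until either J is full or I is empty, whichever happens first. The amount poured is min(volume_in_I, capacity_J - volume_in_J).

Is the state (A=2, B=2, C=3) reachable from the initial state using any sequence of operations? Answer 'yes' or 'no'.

Answer: no

Derivation:
BFS explored all 160 reachable states.
Reachable set includes: (0,0,0), (0,0,1), (0,0,2), (0,0,3), (0,0,4), (0,0,5), (0,0,6), (0,0,7), (0,0,8), (0,1,0), (0,1,1), (0,1,2) ...
Target (A=2, B=2, C=3) not in reachable set → no.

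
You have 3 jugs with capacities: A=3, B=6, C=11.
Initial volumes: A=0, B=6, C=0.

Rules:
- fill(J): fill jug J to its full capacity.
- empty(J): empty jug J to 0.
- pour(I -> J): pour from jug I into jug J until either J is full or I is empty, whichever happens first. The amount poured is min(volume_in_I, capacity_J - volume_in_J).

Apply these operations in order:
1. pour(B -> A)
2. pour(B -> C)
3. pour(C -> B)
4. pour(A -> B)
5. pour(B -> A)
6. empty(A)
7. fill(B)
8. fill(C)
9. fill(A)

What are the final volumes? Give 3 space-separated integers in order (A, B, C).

Step 1: pour(B -> A) -> (A=3 B=3 C=0)
Step 2: pour(B -> C) -> (A=3 B=0 C=3)
Step 3: pour(C -> B) -> (A=3 B=3 C=0)
Step 4: pour(A -> B) -> (A=0 B=6 C=0)
Step 5: pour(B -> A) -> (A=3 B=3 C=0)
Step 6: empty(A) -> (A=0 B=3 C=0)
Step 7: fill(B) -> (A=0 B=6 C=0)
Step 8: fill(C) -> (A=0 B=6 C=11)
Step 9: fill(A) -> (A=3 B=6 C=11)

Answer: 3 6 11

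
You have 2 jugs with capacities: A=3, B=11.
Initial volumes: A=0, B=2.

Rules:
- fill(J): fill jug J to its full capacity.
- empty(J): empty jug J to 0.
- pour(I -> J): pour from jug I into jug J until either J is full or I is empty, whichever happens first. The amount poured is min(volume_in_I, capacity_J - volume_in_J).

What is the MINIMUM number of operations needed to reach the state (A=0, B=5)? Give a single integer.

Answer: 2

Derivation:
BFS from (A=0, B=2). One shortest path:
  1. fill(A) -> (A=3 B=2)
  2. pour(A -> B) -> (A=0 B=5)
Reached target in 2 moves.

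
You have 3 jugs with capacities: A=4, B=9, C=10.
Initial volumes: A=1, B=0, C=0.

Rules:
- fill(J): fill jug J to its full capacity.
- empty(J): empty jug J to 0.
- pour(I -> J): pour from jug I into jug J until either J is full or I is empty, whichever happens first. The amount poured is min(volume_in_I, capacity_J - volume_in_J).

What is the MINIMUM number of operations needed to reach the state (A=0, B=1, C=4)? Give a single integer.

BFS from (A=1, B=0, C=0). One shortest path:
  1. pour(A -> B) -> (A=0 B=1 C=0)
  2. fill(A) -> (A=4 B=1 C=0)
  3. pour(A -> C) -> (A=0 B=1 C=4)
Reached target in 3 moves.

Answer: 3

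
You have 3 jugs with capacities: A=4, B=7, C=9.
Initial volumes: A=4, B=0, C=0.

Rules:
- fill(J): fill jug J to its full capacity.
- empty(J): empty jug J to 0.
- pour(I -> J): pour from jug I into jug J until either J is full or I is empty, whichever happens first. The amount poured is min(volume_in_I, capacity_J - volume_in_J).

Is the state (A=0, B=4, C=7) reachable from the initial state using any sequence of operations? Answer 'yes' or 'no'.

BFS from (A=4, B=0, C=0):
  1. fill(B) -> (A=4 B=7 C=0)
  2. pour(B -> C) -> (A=4 B=0 C=7)
  3. pour(A -> B) -> (A=0 B=4 C=7)
Target reached → yes.

Answer: yes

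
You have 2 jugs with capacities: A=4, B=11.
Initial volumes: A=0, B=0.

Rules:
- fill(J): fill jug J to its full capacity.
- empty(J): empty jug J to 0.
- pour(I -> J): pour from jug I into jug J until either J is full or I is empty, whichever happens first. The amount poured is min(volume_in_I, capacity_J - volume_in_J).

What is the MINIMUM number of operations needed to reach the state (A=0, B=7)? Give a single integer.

BFS from (A=0, B=0). One shortest path:
  1. fill(B) -> (A=0 B=11)
  2. pour(B -> A) -> (A=4 B=7)
  3. empty(A) -> (A=0 B=7)
Reached target in 3 moves.

Answer: 3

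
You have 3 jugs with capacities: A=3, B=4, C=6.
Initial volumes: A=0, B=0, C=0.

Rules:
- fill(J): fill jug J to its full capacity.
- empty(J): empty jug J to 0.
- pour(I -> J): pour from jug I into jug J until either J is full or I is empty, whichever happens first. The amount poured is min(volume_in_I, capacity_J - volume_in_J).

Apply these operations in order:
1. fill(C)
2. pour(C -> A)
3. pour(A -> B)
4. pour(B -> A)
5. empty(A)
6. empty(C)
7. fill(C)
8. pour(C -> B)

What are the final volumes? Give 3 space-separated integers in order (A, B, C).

Step 1: fill(C) -> (A=0 B=0 C=6)
Step 2: pour(C -> A) -> (A=3 B=0 C=3)
Step 3: pour(A -> B) -> (A=0 B=3 C=3)
Step 4: pour(B -> A) -> (A=3 B=0 C=3)
Step 5: empty(A) -> (A=0 B=0 C=3)
Step 6: empty(C) -> (A=0 B=0 C=0)
Step 7: fill(C) -> (A=0 B=0 C=6)
Step 8: pour(C -> B) -> (A=0 B=4 C=2)

Answer: 0 4 2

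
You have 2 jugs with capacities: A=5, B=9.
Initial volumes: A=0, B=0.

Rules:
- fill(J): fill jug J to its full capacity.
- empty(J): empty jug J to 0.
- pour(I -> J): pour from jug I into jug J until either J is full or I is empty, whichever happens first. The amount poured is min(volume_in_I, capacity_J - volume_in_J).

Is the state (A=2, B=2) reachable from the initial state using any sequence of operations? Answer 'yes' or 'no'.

BFS explored all 28 reachable states.
Reachable set includes: (0,0), (0,1), (0,2), (0,3), (0,4), (0,5), (0,6), (0,7), (0,8), (0,9), (1,0), (1,9) ...
Target (A=2, B=2) not in reachable set → no.

Answer: no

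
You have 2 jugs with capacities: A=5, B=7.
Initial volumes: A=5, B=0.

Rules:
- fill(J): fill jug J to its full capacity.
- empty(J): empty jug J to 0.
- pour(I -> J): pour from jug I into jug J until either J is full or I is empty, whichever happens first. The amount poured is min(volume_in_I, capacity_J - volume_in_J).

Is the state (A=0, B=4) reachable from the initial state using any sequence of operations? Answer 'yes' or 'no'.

Answer: yes

Derivation:
BFS from (A=5, B=0):
  1. empty(A) -> (A=0 B=0)
  2. fill(B) -> (A=0 B=7)
  3. pour(B -> A) -> (A=5 B=2)
  4. empty(A) -> (A=0 B=2)
  5. pour(B -> A) -> (A=2 B=0)
  6. fill(B) -> (A=2 B=7)
  7. pour(B -> A) -> (A=5 B=4)
  8. empty(A) -> (A=0 B=4)
Target reached → yes.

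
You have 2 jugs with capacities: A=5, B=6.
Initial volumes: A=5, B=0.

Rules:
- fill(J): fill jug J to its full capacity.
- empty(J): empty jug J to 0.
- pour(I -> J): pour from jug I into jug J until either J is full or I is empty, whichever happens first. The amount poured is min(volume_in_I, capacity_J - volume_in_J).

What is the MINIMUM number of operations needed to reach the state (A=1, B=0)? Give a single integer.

BFS from (A=5, B=0). One shortest path:
  1. empty(A) -> (A=0 B=0)
  2. fill(B) -> (A=0 B=6)
  3. pour(B -> A) -> (A=5 B=1)
  4. empty(A) -> (A=0 B=1)
  5. pour(B -> A) -> (A=1 B=0)
Reached target in 5 moves.

Answer: 5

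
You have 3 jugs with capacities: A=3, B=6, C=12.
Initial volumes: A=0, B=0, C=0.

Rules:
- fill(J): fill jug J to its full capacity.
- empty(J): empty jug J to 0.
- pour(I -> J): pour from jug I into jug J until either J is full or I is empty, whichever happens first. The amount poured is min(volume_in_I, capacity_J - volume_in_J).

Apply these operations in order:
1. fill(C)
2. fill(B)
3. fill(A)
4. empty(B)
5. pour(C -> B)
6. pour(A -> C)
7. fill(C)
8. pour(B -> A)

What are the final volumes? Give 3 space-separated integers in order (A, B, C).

Step 1: fill(C) -> (A=0 B=0 C=12)
Step 2: fill(B) -> (A=0 B=6 C=12)
Step 3: fill(A) -> (A=3 B=6 C=12)
Step 4: empty(B) -> (A=3 B=0 C=12)
Step 5: pour(C -> B) -> (A=3 B=6 C=6)
Step 6: pour(A -> C) -> (A=0 B=6 C=9)
Step 7: fill(C) -> (A=0 B=6 C=12)
Step 8: pour(B -> A) -> (A=3 B=3 C=12)

Answer: 3 3 12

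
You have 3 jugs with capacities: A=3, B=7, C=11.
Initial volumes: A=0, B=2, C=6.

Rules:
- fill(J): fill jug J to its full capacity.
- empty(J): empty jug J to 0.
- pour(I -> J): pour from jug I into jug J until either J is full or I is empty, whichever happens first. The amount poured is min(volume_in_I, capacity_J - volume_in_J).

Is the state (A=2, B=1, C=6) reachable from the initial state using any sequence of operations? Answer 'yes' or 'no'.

Answer: no

Derivation:
BFS explored all 264 reachable states.
Reachable set includes: (0,0,0), (0,0,1), (0,0,2), (0,0,3), (0,0,4), (0,0,5), (0,0,6), (0,0,7), (0,0,8), (0,0,9), (0,0,10), (0,0,11) ...
Target (A=2, B=1, C=6) not in reachable set → no.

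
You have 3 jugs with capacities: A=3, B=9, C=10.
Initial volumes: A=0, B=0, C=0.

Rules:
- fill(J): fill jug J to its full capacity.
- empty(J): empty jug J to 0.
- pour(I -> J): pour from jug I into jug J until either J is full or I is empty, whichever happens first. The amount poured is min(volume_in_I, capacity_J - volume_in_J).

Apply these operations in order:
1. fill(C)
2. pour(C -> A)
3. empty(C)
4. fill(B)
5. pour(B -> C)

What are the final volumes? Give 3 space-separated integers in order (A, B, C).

Answer: 3 0 9

Derivation:
Step 1: fill(C) -> (A=0 B=0 C=10)
Step 2: pour(C -> A) -> (A=3 B=0 C=7)
Step 3: empty(C) -> (A=3 B=0 C=0)
Step 4: fill(B) -> (A=3 B=9 C=0)
Step 5: pour(B -> C) -> (A=3 B=0 C=9)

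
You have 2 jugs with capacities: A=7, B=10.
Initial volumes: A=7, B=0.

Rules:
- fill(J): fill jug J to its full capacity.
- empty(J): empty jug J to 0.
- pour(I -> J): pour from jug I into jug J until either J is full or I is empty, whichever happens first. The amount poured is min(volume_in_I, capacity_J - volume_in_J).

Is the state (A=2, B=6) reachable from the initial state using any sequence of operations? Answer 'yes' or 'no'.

Answer: no

Derivation:
BFS explored all 34 reachable states.
Reachable set includes: (0,0), (0,1), (0,2), (0,3), (0,4), (0,5), (0,6), (0,7), (0,8), (0,9), (0,10), (1,0) ...
Target (A=2, B=6) not in reachable set → no.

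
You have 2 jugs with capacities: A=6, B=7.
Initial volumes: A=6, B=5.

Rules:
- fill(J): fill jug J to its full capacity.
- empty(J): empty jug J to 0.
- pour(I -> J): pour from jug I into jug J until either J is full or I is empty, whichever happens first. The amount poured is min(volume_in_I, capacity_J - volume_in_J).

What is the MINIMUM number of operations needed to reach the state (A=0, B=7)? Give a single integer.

BFS from (A=6, B=5). One shortest path:
  1. empty(A) -> (A=0 B=5)
  2. fill(B) -> (A=0 B=7)
Reached target in 2 moves.

Answer: 2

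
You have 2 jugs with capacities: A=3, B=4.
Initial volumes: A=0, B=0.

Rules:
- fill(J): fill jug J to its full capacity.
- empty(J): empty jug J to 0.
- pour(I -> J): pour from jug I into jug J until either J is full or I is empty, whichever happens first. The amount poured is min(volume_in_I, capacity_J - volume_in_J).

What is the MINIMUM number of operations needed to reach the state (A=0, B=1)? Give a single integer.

Answer: 3

Derivation:
BFS from (A=0, B=0). One shortest path:
  1. fill(B) -> (A=0 B=4)
  2. pour(B -> A) -> (A=3 B=1)
  3. empty(A) -> (A=0 B=1)
Reached target in 3 moves.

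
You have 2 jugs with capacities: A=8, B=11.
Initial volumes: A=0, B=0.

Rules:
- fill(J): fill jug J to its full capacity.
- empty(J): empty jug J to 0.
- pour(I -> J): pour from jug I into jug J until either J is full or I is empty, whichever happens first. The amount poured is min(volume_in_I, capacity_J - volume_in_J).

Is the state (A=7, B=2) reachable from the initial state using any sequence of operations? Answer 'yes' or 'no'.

BFS explored all 38 reachable states.
Reachable set includes: (0,0), (0,1), (0,2), (0,3), (0,4), (0,5), (0,6), (0,7), (0,8), (0,9), (0,10), (0,11) ...
Target (A=7, B=2) not in reachable set → no.

Answer: no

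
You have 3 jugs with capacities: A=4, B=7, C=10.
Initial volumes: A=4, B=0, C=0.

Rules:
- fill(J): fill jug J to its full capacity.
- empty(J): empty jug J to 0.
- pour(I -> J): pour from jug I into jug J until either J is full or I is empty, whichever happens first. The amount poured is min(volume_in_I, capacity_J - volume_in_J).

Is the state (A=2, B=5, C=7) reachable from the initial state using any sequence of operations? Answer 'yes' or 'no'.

BFS explored all 278 reachable states.
Reachable set includes: (0,0,0), (0,0,1), (0,0,2), (0,0,3), (0,0,4), (0,0,5), (0,0,6), (0,0,7), (0,0,8), (0,0,9), (0,0,10), (0,1,0) ...
Target (A=2, B=5, C=7) not in reachable set → no.

Answer: no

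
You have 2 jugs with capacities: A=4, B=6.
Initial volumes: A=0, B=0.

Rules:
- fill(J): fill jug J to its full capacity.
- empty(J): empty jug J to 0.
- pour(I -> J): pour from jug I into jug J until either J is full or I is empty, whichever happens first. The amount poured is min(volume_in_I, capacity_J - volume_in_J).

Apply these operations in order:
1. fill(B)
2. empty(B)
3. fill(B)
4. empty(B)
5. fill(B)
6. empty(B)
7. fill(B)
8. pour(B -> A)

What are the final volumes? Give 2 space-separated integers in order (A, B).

Answer: 4 2

Derivation:
Step 1: fill(B) -> (A=0 B=6)
Step 2: empty(B) -> (A=0 B=0)
Step 3: fill(B) -> (A=0 B=6)
Step 4: empty(B) -> (A=0 B=0)
Step 5: fill(B) -> (A=0 B=6)
Step 6: empty(B) -> (A=0 B=0)
Step 7: fill(B) -> (A=0 B=6)
Step 8: pour(B -> A) -> (A=4 B=2)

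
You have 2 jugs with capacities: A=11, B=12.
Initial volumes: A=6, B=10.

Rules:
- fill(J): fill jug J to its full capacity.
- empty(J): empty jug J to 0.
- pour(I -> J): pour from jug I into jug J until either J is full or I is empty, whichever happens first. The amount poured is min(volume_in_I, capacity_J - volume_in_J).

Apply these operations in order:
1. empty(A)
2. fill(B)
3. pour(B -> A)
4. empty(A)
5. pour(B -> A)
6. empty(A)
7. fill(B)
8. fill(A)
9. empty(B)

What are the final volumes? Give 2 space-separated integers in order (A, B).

Step 1: empty(A) -> (A=0 B=10)
Step 2: fill(B) -> (A=0 B=12)
Step 3: pour(B -> A) -> (A=11 B=1)
Step 4: empty(A) -> (A=0 B=1)
Step 5: pour(B -> A) -> (A=1 B=0)
Step 6: empty(A) -> (A=0 B=0)
Step 7: fill(B) -> (A=0 B=12)
Step 8: fill(A) -> (A=11 B=12)
Step 9: empty(B) -> (A=11 B=0)

Answer: 11 0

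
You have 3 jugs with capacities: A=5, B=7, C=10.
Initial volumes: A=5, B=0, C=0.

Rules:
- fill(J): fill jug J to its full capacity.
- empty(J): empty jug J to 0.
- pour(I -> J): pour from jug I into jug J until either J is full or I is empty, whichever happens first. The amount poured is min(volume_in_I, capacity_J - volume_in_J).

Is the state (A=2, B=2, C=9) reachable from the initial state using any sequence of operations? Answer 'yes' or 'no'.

Answer: no

Derivation:
BFS explored all 312 reachable states.
Reachable set includes: (0,0,0), (0,0,1), (0,0,2), (0,0,3), (0,0,4), (0,0,5), (0,0,6), (0,0,7), (0,0,8), (0,0,9), (0,0,10), (0,1,0) ...
Target (A=2, B=2, C=9) not in reachable set → no.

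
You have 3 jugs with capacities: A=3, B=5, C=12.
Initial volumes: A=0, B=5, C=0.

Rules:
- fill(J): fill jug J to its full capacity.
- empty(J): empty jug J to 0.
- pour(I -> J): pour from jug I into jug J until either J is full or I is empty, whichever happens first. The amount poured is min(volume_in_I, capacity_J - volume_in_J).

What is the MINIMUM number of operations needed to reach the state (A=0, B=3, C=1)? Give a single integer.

Answer: 8

Derivation:
BFS from (A=0, B=5, C=0). One shortest path:
  1. empty(B) -> (A=0 B=0 C=0)
  2. fill(C) -> (A=0 B=0 C=12)
  3. pour(C -> A) -> (A=3 B=0 C=9)
  4. empty(A) -> (A=0 B=0 C=9)
  5. pour(C -> A) -> (A=3 B=0 C=6)
  6. pour(C -> B) -> (A=3 B=5 C=1)
  7. empty(B) -> (A=3 B=0 C=1)
  8. pour(A -> B) -> (A=0 B=3 C=1)
Reached target in 8 moves.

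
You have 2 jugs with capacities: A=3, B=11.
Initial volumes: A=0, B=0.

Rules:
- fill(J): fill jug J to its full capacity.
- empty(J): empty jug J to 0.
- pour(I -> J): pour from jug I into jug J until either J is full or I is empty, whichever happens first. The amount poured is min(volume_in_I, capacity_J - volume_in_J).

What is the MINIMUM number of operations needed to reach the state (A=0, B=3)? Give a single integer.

Answer: 2

Derivation:
BFS from (A=0, B=0). One shortest path:
  1. fill(A) -> (A=3 B=0)
  2. pour(A -> B) -> (A=0 B=3)
Reached target in 2 moves.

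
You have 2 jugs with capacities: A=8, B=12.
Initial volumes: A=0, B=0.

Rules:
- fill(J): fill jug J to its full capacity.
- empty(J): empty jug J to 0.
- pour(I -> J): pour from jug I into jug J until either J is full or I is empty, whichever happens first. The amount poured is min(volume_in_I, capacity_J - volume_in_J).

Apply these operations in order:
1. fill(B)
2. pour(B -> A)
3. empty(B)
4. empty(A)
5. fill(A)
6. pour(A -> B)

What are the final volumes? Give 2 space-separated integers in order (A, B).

Step 1: fill(B) -> (A=0 B=12)
Step 2: pour(B -> A) -> (A=8 B=4)
Step 3: empty(B) -> (A=8 B=0)
Step 4: empty(A) -> (A=0 B=0)
Step 5: fill(A) -> (A=8 B=0)
Step 6: pour(A -> B) -> (A=0 B=8)

Answer: 0 8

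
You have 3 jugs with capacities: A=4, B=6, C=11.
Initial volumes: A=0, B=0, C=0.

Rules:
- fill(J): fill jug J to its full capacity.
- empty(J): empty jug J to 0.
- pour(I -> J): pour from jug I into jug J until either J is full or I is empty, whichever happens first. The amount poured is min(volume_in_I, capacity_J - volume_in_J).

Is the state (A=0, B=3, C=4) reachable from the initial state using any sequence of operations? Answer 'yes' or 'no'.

BFS from (A=0, B=0, C=0):
  1. fill(C) -> (A=0 B=0 C=11)
  2. pour(C -> A) -> (A=4 B=0 C=7)
  3. empty(A) -> (A=0 B=0 C=7)
  4. pour(C -> A) -> (A=4 B=0 C=3)
  5. pour(C -> B) -> (A=4 B=3 C=0)
  6. pour(A -> C) -> (A=0 B=3 C=4)
Target reached → yes.

Answer: yes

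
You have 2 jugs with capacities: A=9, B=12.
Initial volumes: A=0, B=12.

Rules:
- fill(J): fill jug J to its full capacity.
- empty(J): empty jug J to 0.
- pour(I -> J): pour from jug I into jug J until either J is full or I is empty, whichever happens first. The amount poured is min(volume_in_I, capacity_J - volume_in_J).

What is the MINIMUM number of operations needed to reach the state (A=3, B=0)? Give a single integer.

BFS from (A=0, B=12). One shortest path:
  1. pour(B -> A) -> (A=9 B=3)
  2. empty(A) -> (A=0 B=3)
  3. pour(B -> A) -> (A=3 B=0)
Reached target in 3 moves.

Answer: 3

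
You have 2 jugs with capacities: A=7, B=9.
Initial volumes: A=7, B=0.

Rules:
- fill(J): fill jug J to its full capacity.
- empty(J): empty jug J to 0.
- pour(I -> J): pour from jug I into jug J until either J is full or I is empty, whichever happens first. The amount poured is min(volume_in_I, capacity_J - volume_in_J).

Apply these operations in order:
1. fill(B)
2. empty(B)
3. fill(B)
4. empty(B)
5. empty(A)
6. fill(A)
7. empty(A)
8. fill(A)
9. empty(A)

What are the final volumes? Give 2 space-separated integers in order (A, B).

Answer: 0 0

Derivation:
Step 1: fill(B) -> (A=7 B=9)
Step 2: empty(B) -> (A=7 B=0)
Step 3: fill(B) -> (A=7 B=9)
Step 4: empty(B) -> (A=7 B=0)
Step 5: empty(A) -> (A=0 B=0)
Step 6: fill(A) -> (A=7 B=0)
Step 7: empty(A) -> (A=0 B=0)
Step 8: fill(A) -> (A=7 B=0)
Step 9: empty(A) -> (A=0 B=0)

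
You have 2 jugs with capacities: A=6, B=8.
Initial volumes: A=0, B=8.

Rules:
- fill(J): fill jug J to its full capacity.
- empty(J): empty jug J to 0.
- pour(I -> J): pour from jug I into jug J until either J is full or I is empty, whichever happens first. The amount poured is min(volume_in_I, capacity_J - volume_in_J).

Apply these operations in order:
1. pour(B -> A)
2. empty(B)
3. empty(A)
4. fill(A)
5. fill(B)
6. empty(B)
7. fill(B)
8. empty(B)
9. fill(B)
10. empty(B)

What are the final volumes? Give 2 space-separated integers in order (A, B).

Answer: 6 0

Derivation:
Step 1: pour(B -> A) -> (A=6 B=2)
Step 2: empty(B) -> (A=6 B=0)
Step 3: empty(A) -> (A=0 B=0)
Step 4: fill(A) -> (A=6 B=0)
Step 5: fill(B) -> (A=6 B=8)
Step 6: empty(B) -> (A=6 B=0)
Step 7: fill(B) -> (A=6 B=8)
Step 8: empty(B) -> (A=6 B=0)
Step 9: fill(B) -> (A=6 B=8)
Step 10: empty(B) -> (A=6 B=0)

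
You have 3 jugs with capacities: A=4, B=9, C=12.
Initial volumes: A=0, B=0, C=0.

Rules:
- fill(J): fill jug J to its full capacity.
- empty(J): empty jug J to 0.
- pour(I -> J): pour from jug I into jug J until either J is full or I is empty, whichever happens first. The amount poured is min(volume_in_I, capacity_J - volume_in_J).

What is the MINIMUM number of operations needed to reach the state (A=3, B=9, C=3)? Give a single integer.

Answer: 6

Derivation:
BFS from (A=0, B=0, C=0). One shortest path:
  1. fill(C) -> (A=0 B=0 C=12)
  2. pour(C -> B) -> (A=0 B=9 C=3)
  3. empty(B) -> (A=0 B=0 C=3)
  4. pour(C -> A) -> (A=3 B=0 C=0)
  5. fill(C) -> (A=3 B=0 C=12)
  6. pour(C -> B) -> (A=3 B=9 C=3)
Reached target in 6 moves.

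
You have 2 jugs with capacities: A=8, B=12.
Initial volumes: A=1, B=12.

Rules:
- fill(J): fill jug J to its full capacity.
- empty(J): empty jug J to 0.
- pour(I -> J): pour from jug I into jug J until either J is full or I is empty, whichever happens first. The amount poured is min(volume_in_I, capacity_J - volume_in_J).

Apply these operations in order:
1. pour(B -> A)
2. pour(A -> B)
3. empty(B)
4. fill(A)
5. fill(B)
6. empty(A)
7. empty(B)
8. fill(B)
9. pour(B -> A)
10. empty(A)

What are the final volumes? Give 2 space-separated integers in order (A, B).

Answer: 0 4

Derivation:
Step 1: pour(B -> A) -> (A=8 B=5)
Step 2: pour(A -> B) -> (A=1 B=12)
Step 3: empty(B) -> (A=1 B=0)
Step 4: fill(A) -> (A=8 B=0)
Step 5: fill(B) -> (A=8 B=12)
Step 6: empty(A) -> (A=0 B=12)
Step 7: empty(B) -> (A=0 B=0)
Step 8: fill(B) -> (A=0 B=12)
Step 9: pour(B -> A) -> (A=8 B=4)
Step 10: empty(A) -> (A=0 B=4)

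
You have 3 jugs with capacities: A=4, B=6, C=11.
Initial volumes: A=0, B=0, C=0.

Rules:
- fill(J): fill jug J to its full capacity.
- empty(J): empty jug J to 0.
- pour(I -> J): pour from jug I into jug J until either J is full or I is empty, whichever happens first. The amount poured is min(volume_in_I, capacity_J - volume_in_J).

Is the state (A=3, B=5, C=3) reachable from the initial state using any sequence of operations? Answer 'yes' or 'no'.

Answer: no

Derivation:
BFS explored all 270 reachable states.
Reachable set includes: (0,0,0), (0,0,1), (0,0,2), (0,0,3), (0,0,4), (0,0,5), (0,0,6), (0,0,7), (0,0,8), (0,0,9), (0,0,10), (0,0,11) ...
Target (A=3, B=5, C=3) not in reachable set → no.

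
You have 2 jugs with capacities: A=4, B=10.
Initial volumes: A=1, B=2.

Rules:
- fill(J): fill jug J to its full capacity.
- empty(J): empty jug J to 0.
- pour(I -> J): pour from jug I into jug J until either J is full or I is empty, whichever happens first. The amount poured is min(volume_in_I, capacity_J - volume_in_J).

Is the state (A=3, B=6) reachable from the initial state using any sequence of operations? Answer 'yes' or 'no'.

Answer: no

Derivation:
BFS explored all 29 reachable states.
Reachable set includes: (0,0), (0,1), (0,2), (0,3), (0,4), (0,5), (0,6), (0,7), (0,8), (0,9), (0,10), (1,0) ...
Target (A=3, B=6) not in reachable set → no.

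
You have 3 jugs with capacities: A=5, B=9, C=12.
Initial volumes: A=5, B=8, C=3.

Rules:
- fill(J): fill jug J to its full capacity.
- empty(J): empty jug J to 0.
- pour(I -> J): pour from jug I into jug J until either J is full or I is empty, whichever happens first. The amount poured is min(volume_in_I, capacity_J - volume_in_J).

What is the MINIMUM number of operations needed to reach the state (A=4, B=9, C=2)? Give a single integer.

Answer: 6

Derivation:
BFS from (A=5, B=8, C=3). One shortest path:
  1. empty(A) -> (A=0 B=8 C=3)
  2. fill(C) -> (A=0 B=8 C=12)
  3. pour(C -> A) -> (A=5 B=8 C=7)
  4. empty(A) -> (A=0 B=8 C=7)
  5. pour(C -> A) -> (A=5 B=8 C=2)
  6. pour(A -> B) -> (A=4 B=9 C=2)
Reached target in 6 moves.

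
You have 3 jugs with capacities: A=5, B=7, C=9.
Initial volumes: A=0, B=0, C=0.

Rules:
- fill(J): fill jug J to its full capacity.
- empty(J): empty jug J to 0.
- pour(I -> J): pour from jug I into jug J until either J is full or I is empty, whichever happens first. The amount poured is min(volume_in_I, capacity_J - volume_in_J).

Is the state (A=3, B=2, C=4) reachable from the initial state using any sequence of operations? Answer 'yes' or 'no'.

BFS explored all 288 reachable states.
Reachable set includes: (0,0,0), (0,0,1), (0,0,2), (0,0,3), (0,0,4), (0,0,5), (0,0,6), (0,0,7), (0,0,8), (0,0,9), (0,1,0), (0,1,1) ...
Target (A=3, B=2, C=4) not in reachable set → no.

Answer: no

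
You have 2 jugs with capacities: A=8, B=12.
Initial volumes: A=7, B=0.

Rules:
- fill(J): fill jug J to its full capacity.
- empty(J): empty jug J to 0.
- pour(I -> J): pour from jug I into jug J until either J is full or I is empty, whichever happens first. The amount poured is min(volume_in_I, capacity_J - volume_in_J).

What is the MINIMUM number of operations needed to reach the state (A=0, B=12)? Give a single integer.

Answer: 2

Derivation:
BFS from (A=7, B=0). One shortest path:
  1. empty(A) -> (A=0 B=0)
  2. fill(B) -> (A=0 B=12)
Reached target in 2 moves.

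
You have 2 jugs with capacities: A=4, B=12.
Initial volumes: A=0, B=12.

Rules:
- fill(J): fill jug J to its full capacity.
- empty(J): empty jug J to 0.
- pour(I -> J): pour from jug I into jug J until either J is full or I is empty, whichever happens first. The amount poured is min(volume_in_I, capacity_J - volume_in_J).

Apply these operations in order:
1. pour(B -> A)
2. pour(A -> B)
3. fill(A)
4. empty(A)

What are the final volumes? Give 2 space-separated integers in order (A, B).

Step 1: pour(B -> A) -> (A=4 B=8)
Step 2: pour(A -> B) -> (A=0 B=12)
Step 3: fill(A) -> (A=4 B=12)
Step 4: empty(A) -> (A=0 B=12)

Answer: 0 12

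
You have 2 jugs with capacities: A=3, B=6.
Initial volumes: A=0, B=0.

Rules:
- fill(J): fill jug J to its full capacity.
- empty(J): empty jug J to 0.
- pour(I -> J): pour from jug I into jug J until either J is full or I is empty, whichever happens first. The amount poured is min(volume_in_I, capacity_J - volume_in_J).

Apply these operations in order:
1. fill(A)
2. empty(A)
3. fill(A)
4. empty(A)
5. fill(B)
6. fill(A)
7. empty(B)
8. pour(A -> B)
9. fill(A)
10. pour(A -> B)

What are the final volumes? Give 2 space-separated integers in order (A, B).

Step 1: fill(A) -> (A=3 B=0)
Step 2: empty(A) -> (A=0 B=0)
Step 3: fill(A) -> (A=3 B=0)
Step 4: empty(A) -> (A=0 B=0)
Step 5: fill(B) -> (A=0 B=6)
Step 6: fill(A) -> (A=3 B=6)
Step 7: empty(B) -> (A=3 B=0)
Step 8: pour(A -> B) -> (A=0 B=3)
Step 9: fill(A) -> (A=3 B=3)
Step 10: pour(A -> B) -> (A=0 B=6)

Answer: 0 6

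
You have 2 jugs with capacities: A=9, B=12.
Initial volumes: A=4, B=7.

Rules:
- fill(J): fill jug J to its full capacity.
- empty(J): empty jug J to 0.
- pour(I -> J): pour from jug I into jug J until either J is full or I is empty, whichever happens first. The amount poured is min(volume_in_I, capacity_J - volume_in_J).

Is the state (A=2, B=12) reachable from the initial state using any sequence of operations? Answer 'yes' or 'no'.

BFS from (A=4, B=7):
  1. pour(B -> A) -> (A=9 B=2)
  2. empty(A) -> (A=0 B=2)
  3. pour(B -> A) -> (A=2 B=0)
  4. fill(B) -> (A=2 B=12)
Target reached → yes.

Answer: yes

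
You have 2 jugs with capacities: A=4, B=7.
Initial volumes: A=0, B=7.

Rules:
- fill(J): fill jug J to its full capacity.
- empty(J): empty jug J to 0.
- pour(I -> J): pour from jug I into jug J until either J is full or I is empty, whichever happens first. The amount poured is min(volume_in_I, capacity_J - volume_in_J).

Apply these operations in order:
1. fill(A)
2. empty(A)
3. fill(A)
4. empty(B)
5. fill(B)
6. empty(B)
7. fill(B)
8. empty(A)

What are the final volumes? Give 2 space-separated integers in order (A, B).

Step 1: fill(A) -> (A=4 B=7)
Step 2: empty(A) -> (A=0 B=7)
Step 3: fill(A) -> (A=4 B=7)
Step 4: empty(B) -> (A=4 B=0)
Step 5: fill(B) -> (A=4 B=7)
Step 6: empty(B) -> (A=4 B=0)
Step 7: fill(B) -> (A=4 B=7)
Step 8: empty(A) -> (A=0 B=7)

Answer: 0 7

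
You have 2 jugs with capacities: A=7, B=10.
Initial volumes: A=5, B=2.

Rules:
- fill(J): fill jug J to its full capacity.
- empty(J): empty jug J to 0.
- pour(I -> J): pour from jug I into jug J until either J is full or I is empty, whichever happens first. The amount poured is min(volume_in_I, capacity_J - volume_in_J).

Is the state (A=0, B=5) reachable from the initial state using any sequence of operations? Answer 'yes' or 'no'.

BFS from (A=5, B=2):
  1. empty(B) -> (A=5 B=0)
  2. pour(A -> B) -> (A=0 B=5)
Target reached → yes.

Answer: yes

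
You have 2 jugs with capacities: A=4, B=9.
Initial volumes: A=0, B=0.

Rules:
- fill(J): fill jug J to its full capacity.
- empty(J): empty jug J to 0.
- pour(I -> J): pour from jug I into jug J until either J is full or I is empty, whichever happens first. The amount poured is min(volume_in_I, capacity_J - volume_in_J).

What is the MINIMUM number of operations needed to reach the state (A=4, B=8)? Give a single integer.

Answer: 5

Derivation:
BFS from (A=0, B=0). One shortest path:
  1. fill(A) -> (A=4 B=0)
  2. pour(A -> B) -> (A=0 B=4)
  3. fill(A) -> (A=4 B=4)
  4. pour(A -> B) -> (A=0 B=8)
  5. fill(A) -> (A=4 B=8)
Reached target in 5 moves.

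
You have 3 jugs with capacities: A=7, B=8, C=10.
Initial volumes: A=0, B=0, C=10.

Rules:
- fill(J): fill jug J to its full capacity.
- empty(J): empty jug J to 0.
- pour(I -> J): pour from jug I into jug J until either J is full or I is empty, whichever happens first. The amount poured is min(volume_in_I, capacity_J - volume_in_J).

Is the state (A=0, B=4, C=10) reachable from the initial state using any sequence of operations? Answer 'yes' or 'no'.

Answer: yes

Derivation:
BFS from (A=0, B=0, C=10):
  1. fill(A) -> (A=7 B=0 C=10)
  2. empty(C) -> (A=7 B=0 C=0)
  3. pour(A -> B) -> (A=0 B=7 C=0)
  4. fill(A) -> (A=7 B=7 C=0)
  5. pour(A -> C) -> (A=0 B=7 C=7)
  6. pour(B -> C) -> (A=0 B=4 C=10)
Target reached → yes.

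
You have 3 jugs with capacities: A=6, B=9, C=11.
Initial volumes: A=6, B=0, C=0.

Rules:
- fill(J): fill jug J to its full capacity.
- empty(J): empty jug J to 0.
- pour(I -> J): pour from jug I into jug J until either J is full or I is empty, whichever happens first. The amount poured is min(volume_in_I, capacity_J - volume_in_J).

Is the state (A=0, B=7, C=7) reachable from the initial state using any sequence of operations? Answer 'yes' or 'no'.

Answer: yes

Derivation:
BFS from (A=6, B=0, C=0):
  1. empty(A) -> (A=0 B=0 C=0)
  2. fill(C) -> (A=0 B=0 C=11)
  3. pour(C -> B) -> (A=0 B=9 C=2)
  4. pour(C -> A) -> (A=2 B=9 C=0)
  5. pour(B -> C) -> (A=2 B=0 C=9)
  6. fill(B) -> (A=2 B=9 C=9)
  7. pour(B -> C) -> (A=2 B=7 C=11)
  8. pour(C -> A) -> (A=6 B=7 C=7)
  9. empty(A) -> (A=0 B=7 C=7)
Target reached → yes.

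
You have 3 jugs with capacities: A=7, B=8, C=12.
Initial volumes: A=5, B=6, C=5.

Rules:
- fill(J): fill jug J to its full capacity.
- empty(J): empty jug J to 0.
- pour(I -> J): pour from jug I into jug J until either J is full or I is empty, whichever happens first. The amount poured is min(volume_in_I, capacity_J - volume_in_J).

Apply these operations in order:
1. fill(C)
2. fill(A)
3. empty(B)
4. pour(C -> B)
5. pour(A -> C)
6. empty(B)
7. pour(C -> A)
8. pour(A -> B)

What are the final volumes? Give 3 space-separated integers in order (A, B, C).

Answer: 0 7 4

Derivation:
Step 1: fill(C) -> (A=5 B=6 C=12)
Step 2: fill(A) -> (A=7 B=6 C=12)
Step 3: empty(B) -> (A=7 B=0 C=12)
Step 4: pour(C -> B) -> (A=7 B=8 C=4)
Step 5: pour(A -> C) -> (A=0 B=8 C=11)
Step 6: empty(B) -> (A=0 B=0 C=11)
Step 7: pour(C -> A) -> (A=7 B=0 C=4)
Step 8: pour(A -> B) -> (A=0 B=7 C=4)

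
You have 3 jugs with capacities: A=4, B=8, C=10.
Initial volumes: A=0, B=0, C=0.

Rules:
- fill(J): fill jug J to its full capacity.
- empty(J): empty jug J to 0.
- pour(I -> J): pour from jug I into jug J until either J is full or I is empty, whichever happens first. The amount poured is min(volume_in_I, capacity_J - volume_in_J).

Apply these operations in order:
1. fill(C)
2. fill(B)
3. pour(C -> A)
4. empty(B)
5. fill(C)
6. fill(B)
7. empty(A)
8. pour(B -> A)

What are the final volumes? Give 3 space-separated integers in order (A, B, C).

Step 1: fill(C) -> (A=0 B=0 C=10)
Step 2: fill(B) -> (A=0 B=8 C=10)
Step 3: pour(C -> A) -> (A=4 B=8 C=6)
Step 4: empty(B) -> (A=4 B=0 C=6)
Step 5: fill(C) -> (A=4 B=0 C=10)
Step 6: fill(B) -> (A=4 B=8 C=10)
Step 7: empty(A) -> (A=0 B=8 C=10)
Step 8: pour(B -> A) -> (A=4 B=4 C=10)

Answer: 4 4 10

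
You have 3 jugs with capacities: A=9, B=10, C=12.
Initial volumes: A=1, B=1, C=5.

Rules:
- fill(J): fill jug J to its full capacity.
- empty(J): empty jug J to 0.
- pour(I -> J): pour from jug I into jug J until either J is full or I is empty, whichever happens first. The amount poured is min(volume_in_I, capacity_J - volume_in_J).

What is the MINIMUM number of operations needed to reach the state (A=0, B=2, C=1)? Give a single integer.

BFS from (A=1, B=1, C=5). One shortest path:
  1. fill(A) -> (A=9 B=1 C=5)
  2. pour(A -> C) -> (A=2 B=1 C=12)
  3. empty(C) -> (A=2 B=1 C=0)
  4. pour(B -> C) -> (A=2 B=0 C=1)
  5. pour(A -> B) -> (A=0 B=2 C=1)
Reached target in 5 moves.

Answer: 5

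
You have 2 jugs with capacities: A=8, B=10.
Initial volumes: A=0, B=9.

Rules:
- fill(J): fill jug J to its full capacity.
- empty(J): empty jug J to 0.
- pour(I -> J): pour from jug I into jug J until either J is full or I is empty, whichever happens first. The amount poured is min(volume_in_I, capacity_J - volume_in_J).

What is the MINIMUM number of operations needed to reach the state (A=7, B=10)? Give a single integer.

BFS from (A=0, B=9). One shortest path:
  1. fill(A) -> (A=8 B=9)
  2. pour(A -> B) -> (A=7 B=10)
Reached target in 2 moves.

Answer: 2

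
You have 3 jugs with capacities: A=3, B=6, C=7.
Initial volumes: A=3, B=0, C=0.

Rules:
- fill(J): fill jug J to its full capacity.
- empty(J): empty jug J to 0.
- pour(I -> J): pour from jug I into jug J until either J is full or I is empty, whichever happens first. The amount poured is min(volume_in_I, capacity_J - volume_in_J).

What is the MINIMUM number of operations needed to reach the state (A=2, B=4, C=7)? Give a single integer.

BFS from (A=3, B=0, C=0). One shortest path:
  1. empty(A) -> (A=0 B=0 C=0)
  2. fill(C) -> (A=0 B=0 C=7)
  3. pour(C -> B) -> (A=0 B=6 C=1)
  4. pour(C -> A) -> (A=1 B=6 C=0)
  5. pour(B -> C) -> (A=1 B=0 C=6)
  6. fill(B) -> (A=1 B=6 C=6)
  7. pour(B -> A) -> (A=3 B=4 C=6)
  8. pour(A -> C) -> (A=2 B=4 C=7)
Reached target in 8 moves.

Answer: 8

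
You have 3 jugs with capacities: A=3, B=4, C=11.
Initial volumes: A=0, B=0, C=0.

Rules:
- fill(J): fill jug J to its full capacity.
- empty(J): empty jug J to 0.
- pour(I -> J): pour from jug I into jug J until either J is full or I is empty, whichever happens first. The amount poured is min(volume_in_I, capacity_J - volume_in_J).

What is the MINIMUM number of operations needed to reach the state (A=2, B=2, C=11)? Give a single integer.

BFS from (A=0, B=0, C=0). One shortest path:
  1. fill(C) -> (A=0 B=0 C=11)
  2. pour(C -> A) -> (A=3 B=0 C=8)
  3. pour(A -> B) -> (A=0 B=3 C=8)
  4. pour(C -> A) -> (A=3 B=3 C=5)
  5. pour(A -> B) -> (A=2 B=4 C=5)
  6. pour(B -> C) -> (A=2 B=0 C=9)
  7. fill(B) -> (A=2 B=4 C=9)
  8. pour(B -> C) -> (A=2 B=2 C=11)
Reached target in 8 moves.

Answer: 8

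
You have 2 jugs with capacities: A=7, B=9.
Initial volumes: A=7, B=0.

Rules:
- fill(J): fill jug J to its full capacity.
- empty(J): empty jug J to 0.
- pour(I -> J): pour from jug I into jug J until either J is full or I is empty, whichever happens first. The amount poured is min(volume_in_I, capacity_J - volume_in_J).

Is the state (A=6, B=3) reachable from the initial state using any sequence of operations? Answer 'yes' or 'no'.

Answer: no

Derivation:
BFS explored all 32 reachable states.
Reachable set includes: (0,0), (0,1), (0,2), (0,3), (0,4), (0,5), (0,6), (0,7), (0,8), (0,9), (1,0), (1,9) ...
Target (A=6, B=3) not in reachable set → no.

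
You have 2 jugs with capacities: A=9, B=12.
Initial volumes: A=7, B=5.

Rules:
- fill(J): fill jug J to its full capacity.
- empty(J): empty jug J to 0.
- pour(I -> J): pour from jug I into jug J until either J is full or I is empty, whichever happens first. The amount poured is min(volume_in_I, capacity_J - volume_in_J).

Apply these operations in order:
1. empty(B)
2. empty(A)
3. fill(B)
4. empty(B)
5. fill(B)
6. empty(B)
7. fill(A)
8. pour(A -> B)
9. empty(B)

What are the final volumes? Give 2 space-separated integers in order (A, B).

Answer: 0 0

Derivation:
Step 1: empty(B) -> (A=7 B=0)
Step 2: empty(A) -> (A=0 B=0)
Step 3: fill(B) -> (A=0 B=12)
Step 4: empty(B) -> (A=0 B=0)
Step 5: fill(B) -> (A=0 B=12)
Step 6: empty(B) -> (A=0 B=0)
Step 7: fill(A) -> (A=9 B=0)
Step 8: pour(A -> B) -> (A=0 B=9)
Step 9: empty(B) -> (A=0 B=0)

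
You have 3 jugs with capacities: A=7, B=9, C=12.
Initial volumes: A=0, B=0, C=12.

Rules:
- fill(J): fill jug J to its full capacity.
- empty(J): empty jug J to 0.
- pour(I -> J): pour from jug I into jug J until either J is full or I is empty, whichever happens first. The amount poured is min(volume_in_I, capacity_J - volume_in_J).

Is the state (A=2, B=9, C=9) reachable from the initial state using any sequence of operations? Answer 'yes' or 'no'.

Answer: yes

Derivation:
BFS from (A=0, B=0, C=12):
  1. fill(B) -> (A=0 B=9 C=12)
  2. empty(C) -> (A=0 B=9 C=0)
  3. pour(B -> A) -> (A=7 B=2 C=0)
  4. empty(A) -> (A=0 B=2 C=0)
  5. pour(B -> A) -> (A=2 B=0 C=0)
  6. fill(B) -> (A=2 B=9 C=0)
  7. pour(B -> C) -> (A=2 B=0 C=9)
  8. fill(B) -> (A=2 B=9 C=9)
Target reached → yes.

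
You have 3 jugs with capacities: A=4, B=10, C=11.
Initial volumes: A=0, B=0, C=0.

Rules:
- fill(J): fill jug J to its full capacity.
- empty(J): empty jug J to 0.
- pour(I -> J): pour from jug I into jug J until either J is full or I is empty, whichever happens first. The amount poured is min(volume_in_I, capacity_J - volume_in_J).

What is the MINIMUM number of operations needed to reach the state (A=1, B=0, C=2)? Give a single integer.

Answer: 8

Derivation:
BFS from (A=0, B=0, C=0). One shortest path:
  1. fill(C) -> (A=0 B=0 C=11)
  2. pour(C -> B) -> (A=0 B=10 C=1)
  3. pour(B -> A) -> (A=4 B=6 C=1)
  4. empty(A) -> (A=0 B=6 C=1)
  5. pour(B -> A) -> (A=4 B=2 C=1)
  6. empty(A) -> (A=0 B=2 C=1)
  7. pour(C -> A) -> (A=1 B=2 C=0)
  8. pour(B -> C) -> (A=1 B=0 C=2)
Reached target in 8 moves.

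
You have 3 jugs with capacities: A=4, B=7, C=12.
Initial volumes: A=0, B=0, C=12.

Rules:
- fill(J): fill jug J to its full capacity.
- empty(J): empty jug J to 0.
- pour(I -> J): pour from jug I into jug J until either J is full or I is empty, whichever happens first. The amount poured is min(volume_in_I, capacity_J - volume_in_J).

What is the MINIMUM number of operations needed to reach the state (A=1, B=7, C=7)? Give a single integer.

Answer: 6

Derivation:
BFS from (A=0, B=0, C=12). One shortest path:
  1. pour(C -> A) -> (A=4 B=0 C=8)
  2. empty(A) -> (A=0 B=0 C=8)
  3. pour(C -> B) -> (A=0 B=7 C=1)
  4. pour(C -> A) -> (A=1 B=7 C=0)
  5. pour(B -> C) -> (A=1 B=0 C=7)
  6. fill(B) -> (A=1 B=7 C=7)
Reached target in 6 moves.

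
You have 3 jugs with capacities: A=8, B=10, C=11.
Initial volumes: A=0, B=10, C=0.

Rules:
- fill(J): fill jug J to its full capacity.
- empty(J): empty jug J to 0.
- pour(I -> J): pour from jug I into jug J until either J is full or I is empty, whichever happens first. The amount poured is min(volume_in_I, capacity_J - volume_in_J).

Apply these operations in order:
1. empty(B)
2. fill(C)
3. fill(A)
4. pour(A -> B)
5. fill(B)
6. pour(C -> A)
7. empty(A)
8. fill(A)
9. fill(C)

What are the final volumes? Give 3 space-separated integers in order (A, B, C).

Step 1: empty(B) -> (A=0 B=0 C=0)
Step 2: fill(C) -> (A=0 B=0 C=11)
Step 3: fill(A) -> (A=8 B=0 C=11)
Step 4: pour(A -> B) -> (A=0 B=8 C=11)
Step 5: fill(B) -> (A=0 B=10 C=11)
Step 6: pour(C -> A) -> (A=8 B=10 C=3)
Step 7: empty(A) -> (A=0 B=10 C=3)
Step 8: fill(A) -> (A=8 B=10 C=3)
Step 9: fill(C) -> (A=8 B=10 C=11)

Answer: 8 10 11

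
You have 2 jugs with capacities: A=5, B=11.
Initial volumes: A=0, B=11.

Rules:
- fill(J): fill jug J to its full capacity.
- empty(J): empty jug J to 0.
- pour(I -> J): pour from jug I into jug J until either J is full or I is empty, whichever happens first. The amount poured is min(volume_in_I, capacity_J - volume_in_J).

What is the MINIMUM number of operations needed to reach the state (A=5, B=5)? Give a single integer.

Answer: 4

Derivation:
BFS from (A=0, B=11). One shortest path:
  1. fill(A) -> (A=5 B=11)
  2. empty(B) -> (A=5 B=0)
  3. pour(A -> B) -> (A=0 B=5)
  4. fill(A) -> (A=5 B=5)
Reached target in 4 moves.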